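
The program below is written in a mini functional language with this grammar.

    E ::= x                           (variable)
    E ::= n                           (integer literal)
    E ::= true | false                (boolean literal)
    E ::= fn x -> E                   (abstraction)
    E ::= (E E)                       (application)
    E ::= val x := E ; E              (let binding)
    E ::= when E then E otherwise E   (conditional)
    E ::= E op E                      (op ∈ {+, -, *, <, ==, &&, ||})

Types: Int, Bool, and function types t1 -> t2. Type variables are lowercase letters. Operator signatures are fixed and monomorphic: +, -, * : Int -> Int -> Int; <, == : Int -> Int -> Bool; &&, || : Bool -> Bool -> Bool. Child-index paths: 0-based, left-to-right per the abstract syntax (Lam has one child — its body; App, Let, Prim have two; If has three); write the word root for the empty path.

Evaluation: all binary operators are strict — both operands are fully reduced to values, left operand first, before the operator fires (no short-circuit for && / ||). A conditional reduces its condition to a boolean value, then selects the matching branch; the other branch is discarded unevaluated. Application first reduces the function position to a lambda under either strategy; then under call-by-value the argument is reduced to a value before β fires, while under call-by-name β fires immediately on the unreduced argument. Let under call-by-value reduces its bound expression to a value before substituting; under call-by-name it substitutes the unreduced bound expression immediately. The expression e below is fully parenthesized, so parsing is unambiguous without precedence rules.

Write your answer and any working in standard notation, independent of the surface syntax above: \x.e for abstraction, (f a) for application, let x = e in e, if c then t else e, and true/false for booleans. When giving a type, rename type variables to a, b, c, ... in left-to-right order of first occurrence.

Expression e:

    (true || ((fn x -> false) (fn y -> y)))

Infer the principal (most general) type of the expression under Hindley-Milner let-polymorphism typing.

Answer: Bool

Trace:
  unify Bool ~ Bool
\x._ : a -> Bool
y : b
\y._ : b -> b
  unify a -> Bool ~ (b -> b) -> c
  unify a ~ b -> b
  unify Bool ~ c
_ _ : Bool
  unify Bool ~ Bool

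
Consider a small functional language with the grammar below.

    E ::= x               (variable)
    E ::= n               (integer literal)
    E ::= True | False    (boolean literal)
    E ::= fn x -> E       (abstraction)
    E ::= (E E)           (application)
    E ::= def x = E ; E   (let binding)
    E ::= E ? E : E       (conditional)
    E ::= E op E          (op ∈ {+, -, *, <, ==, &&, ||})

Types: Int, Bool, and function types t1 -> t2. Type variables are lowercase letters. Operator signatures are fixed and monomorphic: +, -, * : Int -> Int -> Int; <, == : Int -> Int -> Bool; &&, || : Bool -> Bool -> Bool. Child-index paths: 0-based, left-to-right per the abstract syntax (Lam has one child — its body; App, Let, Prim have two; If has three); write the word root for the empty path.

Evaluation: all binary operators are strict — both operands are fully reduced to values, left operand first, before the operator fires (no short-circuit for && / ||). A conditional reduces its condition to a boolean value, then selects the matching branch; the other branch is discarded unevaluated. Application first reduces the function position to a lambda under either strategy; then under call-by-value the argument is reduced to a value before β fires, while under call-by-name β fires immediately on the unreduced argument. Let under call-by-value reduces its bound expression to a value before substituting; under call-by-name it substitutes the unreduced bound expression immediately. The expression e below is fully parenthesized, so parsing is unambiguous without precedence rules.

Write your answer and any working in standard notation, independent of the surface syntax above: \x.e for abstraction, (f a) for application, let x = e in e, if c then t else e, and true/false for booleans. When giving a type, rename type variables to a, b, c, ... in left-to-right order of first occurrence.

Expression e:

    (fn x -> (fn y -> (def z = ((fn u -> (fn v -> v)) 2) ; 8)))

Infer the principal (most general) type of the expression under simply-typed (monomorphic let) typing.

Answer: a -> b -> Int

Working:
v : d
\v._ : d -> d
\u._ : c -> d -> d
  unify c -> d -> d ~ Int -> e
  unify c ~ Int
  unify d -> d ~ e
_ _ : d -> d
let z : d -> d
\y._ : b -> Int
\x._ : a -> b -> Int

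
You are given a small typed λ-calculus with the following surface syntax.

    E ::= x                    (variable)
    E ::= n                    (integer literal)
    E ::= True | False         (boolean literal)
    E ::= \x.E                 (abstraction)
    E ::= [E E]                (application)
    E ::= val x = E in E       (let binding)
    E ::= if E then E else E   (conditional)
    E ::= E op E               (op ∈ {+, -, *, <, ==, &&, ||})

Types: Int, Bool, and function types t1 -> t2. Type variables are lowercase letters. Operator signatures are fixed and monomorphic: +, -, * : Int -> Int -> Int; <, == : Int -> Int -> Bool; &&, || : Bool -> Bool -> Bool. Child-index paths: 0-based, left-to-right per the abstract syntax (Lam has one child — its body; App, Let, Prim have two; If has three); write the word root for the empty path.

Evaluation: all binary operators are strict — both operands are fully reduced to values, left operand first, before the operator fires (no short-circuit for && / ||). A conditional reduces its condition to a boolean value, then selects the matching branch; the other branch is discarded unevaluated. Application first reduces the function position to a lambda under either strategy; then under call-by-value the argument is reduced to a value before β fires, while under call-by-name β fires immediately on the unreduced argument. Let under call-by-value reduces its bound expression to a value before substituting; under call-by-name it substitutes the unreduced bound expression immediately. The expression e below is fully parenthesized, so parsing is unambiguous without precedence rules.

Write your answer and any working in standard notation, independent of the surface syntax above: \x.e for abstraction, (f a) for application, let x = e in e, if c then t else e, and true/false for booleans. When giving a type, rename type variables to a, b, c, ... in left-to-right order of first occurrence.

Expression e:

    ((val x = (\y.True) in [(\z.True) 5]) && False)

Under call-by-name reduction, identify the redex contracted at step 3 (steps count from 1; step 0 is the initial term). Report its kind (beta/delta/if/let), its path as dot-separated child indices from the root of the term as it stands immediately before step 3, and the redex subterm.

Answer: delta at root : (true && false)

Derivation:
step 0: ((let x = (\y.true) in ((\z.true) 5)) && false)
step 1: [let@0] (((\z.true) 5) && false)
step 2: [beta@0] (true && false)
step 3: [delta@root] false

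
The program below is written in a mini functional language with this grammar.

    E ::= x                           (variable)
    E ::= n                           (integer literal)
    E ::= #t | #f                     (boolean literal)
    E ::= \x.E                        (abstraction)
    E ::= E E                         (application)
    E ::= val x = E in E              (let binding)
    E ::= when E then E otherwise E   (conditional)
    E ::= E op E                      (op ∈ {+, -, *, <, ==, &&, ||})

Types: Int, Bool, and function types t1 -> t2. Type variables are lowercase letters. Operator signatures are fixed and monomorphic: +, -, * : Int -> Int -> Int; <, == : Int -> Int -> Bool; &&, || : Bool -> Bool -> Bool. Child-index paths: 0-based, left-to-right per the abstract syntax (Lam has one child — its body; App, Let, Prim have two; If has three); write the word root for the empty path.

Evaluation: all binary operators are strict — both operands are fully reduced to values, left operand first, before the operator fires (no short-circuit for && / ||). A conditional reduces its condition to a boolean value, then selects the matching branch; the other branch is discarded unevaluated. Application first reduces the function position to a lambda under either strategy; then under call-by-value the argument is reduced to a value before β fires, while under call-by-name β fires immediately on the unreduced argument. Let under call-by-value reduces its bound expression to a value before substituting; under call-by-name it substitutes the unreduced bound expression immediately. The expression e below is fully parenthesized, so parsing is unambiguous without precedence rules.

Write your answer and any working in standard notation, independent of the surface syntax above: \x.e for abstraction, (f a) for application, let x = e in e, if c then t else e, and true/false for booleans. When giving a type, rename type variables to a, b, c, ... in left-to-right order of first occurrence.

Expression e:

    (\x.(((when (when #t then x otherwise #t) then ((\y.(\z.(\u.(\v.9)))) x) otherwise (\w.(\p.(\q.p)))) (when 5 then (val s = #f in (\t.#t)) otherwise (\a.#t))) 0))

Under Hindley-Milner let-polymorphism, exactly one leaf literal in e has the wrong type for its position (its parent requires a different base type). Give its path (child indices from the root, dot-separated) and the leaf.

Derivation:
  unify Bool ~ Bool
x : a
  unify a ~ Bool
  unify Bool ~ Bool
\v._ : e -> Int
\u._ : d -> e -> Int
\z._ : c -> d -> e -> Int
\y._ : b -> c -> d -> e -> Int
x : Bool
  unify b -> c -> d -> e -> Int ~ Bool -> f
  unify b ~ Bool
  unify c -> d -> e -> Int ~ f
_ _ : c -> d -> e -> Int
p : h
\q._ : i -> h
\p._ : h -> i -> h
\w._ : g -> h -> i -> h
  unify c -> d -> e -> Int ~ g -> h -> i -> h
  unify c ~ g
  unify d -> e -> Int ~ h -> i -> h
  unify d ~ h
  unify e -> Int ~ i -> h
  unify e ~ i
  unify Int ~ h
  unify Int ~ Bool
  FAIL: mismatch Int ~ Bool

Answer: 0.0.1.0 : 5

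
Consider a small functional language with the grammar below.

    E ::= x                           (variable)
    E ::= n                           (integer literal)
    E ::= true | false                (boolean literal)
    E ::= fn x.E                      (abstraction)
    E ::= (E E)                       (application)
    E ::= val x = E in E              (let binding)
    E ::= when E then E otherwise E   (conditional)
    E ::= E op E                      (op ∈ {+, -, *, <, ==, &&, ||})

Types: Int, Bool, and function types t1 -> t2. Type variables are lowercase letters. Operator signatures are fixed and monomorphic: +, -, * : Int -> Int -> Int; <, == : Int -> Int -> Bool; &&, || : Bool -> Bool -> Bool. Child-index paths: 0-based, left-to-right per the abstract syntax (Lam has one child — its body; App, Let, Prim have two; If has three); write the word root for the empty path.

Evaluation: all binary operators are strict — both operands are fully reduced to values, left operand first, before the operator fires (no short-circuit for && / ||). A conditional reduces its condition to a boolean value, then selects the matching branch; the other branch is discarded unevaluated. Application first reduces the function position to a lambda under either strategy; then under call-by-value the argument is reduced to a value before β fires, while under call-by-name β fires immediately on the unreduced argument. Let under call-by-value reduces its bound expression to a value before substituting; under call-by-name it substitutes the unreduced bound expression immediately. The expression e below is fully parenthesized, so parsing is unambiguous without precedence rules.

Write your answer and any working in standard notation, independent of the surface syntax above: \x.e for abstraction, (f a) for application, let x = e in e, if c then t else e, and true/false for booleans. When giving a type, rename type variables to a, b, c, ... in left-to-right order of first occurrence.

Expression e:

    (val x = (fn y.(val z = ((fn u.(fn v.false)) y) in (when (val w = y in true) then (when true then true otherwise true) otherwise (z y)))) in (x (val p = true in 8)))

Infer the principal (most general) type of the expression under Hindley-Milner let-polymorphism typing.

Answer: Bool

Trace:
\v._ : c -> Bool
\u._ : b -> c -> Bool
y : a
  unify b -> c -> Bool ~ a -> d
  unify b ~ a
  unify c -> Bool ~ d
_ _ : c -> Bool
let z : forall. c -> Bool
y : a
let w : a
  unify Bool ~ Bool
  unify Bool ~ Bool
  unify Bool ~ Bool
z : e -> Bool
y : a
  unify e -> Bool ~ a -> f
  unify e ~ a
  unify Bool ~ f
_ _ : Bool
  unify Bool ~ Bool
\y._ : a -> Bool
let x : forall. a -> Bool
x : g -> Bool
let p : Bool
  unify g -> Bool ~ Int -> h
  unify g ~ Int
  unify Bool ~ h
_ _ : Bool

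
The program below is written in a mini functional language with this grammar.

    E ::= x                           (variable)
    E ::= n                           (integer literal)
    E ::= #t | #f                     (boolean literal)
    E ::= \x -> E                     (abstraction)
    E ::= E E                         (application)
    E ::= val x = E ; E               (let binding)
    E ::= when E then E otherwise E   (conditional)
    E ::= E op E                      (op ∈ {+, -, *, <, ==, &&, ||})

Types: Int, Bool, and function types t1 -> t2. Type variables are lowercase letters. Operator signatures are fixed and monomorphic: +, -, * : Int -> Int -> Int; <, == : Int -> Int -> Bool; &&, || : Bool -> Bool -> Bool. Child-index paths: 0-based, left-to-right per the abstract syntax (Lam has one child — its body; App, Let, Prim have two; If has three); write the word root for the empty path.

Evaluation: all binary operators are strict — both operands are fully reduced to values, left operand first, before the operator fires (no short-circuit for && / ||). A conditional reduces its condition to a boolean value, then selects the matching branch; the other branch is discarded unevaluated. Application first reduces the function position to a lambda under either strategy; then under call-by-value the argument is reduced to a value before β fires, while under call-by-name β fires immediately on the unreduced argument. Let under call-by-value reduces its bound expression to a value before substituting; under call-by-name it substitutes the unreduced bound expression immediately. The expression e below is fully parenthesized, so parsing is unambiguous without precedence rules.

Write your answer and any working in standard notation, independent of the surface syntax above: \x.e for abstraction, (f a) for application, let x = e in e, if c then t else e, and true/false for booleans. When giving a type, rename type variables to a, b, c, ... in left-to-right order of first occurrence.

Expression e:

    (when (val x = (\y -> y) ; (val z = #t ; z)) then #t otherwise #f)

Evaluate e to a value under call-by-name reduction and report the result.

Trace:
step 0: (if (let x = (\y.y) in (let z = true in z)) then true else false)
step 1: [let@0] (if (let z = true in z) then true else false)
step 2: [let@0] (if true then true else false)
step 3: [if@root] true

Answer: true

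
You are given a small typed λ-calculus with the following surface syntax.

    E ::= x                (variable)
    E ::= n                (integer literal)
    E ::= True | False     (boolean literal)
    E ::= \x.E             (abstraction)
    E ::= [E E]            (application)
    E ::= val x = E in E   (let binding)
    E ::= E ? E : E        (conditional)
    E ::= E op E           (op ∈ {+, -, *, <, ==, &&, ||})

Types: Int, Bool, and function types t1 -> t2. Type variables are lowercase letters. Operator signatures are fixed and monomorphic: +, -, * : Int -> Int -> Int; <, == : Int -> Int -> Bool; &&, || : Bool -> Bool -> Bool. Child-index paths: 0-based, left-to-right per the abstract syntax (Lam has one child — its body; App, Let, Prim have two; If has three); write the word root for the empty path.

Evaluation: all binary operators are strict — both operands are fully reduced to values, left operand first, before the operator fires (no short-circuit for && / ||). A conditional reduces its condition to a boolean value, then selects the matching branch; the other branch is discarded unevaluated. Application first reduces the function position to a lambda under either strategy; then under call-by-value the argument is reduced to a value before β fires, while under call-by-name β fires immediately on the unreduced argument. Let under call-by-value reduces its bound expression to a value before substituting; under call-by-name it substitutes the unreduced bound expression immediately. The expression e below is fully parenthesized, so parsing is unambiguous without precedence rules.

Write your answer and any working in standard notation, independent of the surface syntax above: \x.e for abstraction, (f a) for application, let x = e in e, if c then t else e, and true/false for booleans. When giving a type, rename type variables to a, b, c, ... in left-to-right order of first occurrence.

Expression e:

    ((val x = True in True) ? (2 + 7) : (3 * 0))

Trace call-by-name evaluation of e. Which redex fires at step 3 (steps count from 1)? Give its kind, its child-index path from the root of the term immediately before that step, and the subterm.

Trace:
step 0: (if (let x = true in true) then (2 + 7) else (3 * 0))
step 1: [let@0] (if true then (2 + 7) else (3 * 0))
step 2: [if@root] (2 + 7)
step 3: [delta@root] 9

Answer: delta at root : (2 + 7)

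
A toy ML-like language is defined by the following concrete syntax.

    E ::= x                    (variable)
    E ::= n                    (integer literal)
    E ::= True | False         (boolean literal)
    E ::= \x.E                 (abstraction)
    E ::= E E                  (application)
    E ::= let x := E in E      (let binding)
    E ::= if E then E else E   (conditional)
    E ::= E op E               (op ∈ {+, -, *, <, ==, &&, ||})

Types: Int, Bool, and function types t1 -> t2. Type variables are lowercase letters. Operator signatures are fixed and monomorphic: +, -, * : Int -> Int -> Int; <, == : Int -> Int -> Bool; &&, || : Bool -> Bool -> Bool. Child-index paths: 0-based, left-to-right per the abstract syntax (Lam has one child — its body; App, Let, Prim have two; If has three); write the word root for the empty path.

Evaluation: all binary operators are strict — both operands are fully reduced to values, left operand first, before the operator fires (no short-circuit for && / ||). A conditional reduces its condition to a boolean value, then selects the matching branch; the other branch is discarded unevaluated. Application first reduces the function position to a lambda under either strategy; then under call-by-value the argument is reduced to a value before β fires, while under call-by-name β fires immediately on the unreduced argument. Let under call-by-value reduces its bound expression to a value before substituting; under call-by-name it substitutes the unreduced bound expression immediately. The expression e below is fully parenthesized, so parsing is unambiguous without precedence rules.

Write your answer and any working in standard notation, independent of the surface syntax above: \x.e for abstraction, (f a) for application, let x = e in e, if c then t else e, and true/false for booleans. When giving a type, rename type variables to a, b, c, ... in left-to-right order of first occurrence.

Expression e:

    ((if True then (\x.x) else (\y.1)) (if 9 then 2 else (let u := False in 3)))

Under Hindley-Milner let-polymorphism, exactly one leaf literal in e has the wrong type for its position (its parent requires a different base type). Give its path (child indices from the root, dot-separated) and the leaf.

Answer: 1.0 : 9

Trace:
  unify Bool ~ Bool
x : a
\x._ : a -> a
\y._ : b -> Int
  unify a -> a ~ b -> Int
  unify a ~ b
  unify b ~ Int
  unify Int ~ Bool
  FAIL: mismatch Int ~ Bool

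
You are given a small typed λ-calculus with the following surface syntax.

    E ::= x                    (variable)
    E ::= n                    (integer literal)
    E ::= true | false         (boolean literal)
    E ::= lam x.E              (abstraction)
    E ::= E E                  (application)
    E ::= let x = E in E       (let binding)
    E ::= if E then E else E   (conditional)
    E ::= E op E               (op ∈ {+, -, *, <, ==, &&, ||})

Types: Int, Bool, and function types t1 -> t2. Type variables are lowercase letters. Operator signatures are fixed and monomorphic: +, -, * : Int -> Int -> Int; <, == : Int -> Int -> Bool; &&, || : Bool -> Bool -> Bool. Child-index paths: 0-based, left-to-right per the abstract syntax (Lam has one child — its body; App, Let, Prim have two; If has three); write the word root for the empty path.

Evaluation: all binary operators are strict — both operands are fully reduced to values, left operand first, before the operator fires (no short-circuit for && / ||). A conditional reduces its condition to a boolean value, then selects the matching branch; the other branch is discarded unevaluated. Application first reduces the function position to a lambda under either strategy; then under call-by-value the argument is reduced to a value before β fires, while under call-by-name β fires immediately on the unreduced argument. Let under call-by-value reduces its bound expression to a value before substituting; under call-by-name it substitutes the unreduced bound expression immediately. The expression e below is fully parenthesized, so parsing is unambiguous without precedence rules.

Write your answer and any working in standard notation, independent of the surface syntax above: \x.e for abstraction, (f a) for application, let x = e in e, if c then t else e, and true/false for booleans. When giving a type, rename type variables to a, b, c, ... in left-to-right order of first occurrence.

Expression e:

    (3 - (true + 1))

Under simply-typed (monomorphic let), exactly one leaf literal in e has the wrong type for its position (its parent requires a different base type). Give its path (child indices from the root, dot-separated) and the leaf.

Answer: 1.0 : true

Working:
  unify Int ~ Int
  unify Bool ~ Int
  FAIL: mismatch Bool ~ Int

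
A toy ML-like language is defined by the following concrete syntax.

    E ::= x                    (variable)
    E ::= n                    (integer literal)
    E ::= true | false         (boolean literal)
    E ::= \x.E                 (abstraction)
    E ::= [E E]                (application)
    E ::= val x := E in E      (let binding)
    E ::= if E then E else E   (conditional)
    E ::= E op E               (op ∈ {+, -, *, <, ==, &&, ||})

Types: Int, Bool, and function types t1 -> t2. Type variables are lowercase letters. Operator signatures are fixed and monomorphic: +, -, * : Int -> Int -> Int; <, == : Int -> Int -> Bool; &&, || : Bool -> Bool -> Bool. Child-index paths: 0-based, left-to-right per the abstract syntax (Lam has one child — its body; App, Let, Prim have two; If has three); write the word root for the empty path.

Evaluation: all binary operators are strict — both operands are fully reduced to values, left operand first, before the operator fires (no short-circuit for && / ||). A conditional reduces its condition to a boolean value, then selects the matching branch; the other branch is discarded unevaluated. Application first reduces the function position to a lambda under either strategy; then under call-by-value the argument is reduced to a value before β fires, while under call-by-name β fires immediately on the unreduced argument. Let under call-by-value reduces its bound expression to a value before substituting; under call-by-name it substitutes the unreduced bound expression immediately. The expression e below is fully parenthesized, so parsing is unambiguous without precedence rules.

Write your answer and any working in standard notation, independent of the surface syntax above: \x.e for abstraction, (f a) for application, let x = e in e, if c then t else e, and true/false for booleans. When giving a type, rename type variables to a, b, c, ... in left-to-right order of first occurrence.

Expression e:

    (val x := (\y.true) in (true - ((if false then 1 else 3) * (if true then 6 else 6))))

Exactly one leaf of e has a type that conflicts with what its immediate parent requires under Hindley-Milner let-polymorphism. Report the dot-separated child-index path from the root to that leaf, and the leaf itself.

Answer: 1.0 : true

Working:
\y._ : a -> Bool
let x : forall. a -> Bool
  unify Bool ~ Int
  FAIL: mismatch Bool ~ Int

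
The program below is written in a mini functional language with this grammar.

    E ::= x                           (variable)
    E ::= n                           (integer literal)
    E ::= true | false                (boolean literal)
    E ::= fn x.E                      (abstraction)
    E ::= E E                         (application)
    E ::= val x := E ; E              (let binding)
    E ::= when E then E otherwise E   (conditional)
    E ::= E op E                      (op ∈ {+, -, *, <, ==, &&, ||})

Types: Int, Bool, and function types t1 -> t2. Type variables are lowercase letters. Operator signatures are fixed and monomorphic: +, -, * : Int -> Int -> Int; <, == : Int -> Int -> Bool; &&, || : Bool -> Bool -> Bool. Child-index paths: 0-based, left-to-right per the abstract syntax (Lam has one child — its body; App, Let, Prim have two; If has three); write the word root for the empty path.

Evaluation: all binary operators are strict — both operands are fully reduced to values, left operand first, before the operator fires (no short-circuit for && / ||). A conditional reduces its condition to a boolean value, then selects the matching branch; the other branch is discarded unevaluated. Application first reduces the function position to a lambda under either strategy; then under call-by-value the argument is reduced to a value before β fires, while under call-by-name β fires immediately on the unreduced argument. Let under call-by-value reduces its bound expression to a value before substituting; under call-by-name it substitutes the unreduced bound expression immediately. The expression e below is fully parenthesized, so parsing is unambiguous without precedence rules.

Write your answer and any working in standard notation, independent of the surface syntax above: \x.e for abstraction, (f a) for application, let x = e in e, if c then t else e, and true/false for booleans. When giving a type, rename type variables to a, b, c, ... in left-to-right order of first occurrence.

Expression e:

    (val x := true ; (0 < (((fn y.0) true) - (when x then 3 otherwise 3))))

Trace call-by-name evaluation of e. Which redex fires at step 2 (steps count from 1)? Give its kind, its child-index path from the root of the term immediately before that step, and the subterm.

Answer: beta at 1.0 : ((\y.0) true)

Trace:
step 0: (let x = true in (0 < (((\y.0) true) - (if x then 3 else 3))))
step 1: [let@root] (0 < (((\y.0) true) - (if true then 3 else 3)))
step 2: [beta@1.0] (0 < (0 - (if true then 3 else 3)))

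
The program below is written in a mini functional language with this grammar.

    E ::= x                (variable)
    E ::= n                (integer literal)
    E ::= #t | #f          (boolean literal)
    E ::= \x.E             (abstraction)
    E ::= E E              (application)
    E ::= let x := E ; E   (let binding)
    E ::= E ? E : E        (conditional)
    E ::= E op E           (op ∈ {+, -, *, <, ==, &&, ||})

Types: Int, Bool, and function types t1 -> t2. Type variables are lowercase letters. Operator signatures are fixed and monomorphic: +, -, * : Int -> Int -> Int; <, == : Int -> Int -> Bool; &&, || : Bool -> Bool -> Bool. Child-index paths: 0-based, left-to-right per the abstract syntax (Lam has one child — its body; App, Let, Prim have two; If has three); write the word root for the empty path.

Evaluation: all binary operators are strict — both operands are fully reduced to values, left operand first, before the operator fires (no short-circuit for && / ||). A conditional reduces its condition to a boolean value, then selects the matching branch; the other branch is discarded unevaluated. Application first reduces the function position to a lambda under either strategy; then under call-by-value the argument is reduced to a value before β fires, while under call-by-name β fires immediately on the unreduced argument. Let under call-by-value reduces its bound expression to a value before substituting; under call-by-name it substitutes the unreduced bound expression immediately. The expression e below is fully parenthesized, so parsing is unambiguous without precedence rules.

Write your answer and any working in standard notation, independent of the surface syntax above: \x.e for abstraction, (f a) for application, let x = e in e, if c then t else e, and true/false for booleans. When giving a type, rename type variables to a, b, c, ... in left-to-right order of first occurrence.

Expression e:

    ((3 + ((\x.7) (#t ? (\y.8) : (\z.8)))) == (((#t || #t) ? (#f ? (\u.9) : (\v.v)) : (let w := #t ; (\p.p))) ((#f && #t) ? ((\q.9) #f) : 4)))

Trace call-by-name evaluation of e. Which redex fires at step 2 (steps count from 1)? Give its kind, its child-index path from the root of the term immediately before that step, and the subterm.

Working:
step 0: ((3 + ((\x.7) (if true then (\y.8) else (\z.8)))) == ((if (true || true) then (if false then (\u.9) else (\v.v)) else (let w = true in (\p.p))) (if (false && true) then ((\q.9) false) else 4)))
step 1: [beta@0.1] ((3 + 7) == ((if (true || true) then (if false then (\u.9) else (\v.v)) else (let w = true in (\p.p))) (if (false && true) then ((\q.9) false) else 4)))
step 2: [delta@0] (10 == ((if (true || true) then (if false then (\u.9) else (\v.v)) else (let w = true in (\p.p))) (if (false && true) then ((\q.9) false) else 4)))

Answer: delta at 0 : (3 + 7)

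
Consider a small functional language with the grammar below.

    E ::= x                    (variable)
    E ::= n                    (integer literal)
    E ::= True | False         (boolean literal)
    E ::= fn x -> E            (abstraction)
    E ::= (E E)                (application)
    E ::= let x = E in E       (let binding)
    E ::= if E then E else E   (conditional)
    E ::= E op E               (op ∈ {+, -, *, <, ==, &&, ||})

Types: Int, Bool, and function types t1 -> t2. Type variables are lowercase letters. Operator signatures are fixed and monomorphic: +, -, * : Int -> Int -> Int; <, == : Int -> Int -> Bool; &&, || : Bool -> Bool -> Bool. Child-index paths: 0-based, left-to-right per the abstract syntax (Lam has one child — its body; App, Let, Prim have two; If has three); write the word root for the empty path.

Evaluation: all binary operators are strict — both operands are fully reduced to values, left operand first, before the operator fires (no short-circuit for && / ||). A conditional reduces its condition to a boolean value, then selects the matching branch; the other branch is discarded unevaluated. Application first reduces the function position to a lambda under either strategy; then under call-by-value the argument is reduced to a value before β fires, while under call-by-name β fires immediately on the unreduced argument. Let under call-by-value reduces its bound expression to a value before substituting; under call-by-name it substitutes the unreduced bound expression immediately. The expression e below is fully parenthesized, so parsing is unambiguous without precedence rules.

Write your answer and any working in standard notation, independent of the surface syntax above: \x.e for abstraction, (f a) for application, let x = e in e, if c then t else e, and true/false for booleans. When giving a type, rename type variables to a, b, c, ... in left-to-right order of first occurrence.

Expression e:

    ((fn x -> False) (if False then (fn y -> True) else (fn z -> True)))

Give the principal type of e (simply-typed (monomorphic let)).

Answer: Bool

Derivation:
\x._ : a -> Bool
  unify Bool ~ Bool
\y._ : b -> Bool
\z._ : c -> Bool
  unify b -> Bool ~ c -> Bool
  unify b ~ c
  unify Bool ~ Bool
  unify a -> Bool ~ (c -> Bool) -> d
  unify a ~ c -> Bool
  unify Bool ~ d
_ _ : Bool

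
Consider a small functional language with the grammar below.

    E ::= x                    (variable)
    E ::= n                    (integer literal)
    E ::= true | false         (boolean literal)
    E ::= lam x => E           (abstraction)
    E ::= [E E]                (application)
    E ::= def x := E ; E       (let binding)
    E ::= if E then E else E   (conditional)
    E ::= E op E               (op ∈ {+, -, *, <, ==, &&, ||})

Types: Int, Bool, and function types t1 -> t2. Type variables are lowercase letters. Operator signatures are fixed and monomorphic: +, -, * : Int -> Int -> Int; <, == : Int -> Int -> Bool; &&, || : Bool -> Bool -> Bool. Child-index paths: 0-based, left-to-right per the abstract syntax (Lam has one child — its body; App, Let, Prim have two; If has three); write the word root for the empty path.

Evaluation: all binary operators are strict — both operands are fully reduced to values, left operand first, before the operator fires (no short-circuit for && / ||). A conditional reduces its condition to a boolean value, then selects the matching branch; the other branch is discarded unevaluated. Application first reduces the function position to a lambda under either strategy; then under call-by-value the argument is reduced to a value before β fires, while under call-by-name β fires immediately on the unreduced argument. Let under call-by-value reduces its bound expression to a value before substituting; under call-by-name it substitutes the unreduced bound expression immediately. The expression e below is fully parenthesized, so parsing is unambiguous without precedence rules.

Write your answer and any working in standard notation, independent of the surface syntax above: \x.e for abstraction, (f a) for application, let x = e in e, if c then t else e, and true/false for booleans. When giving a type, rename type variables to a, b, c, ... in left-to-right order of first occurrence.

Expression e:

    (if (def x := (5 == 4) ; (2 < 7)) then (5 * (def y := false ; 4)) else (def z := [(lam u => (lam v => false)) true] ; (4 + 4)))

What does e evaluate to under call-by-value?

Working:
step 0: (if (let x = (5 == 4) in (2 < 7)) then (5 * (let y = false in 4)) else (let z = ((\u.(\v.false)) true) in (4 + 4)))
step 1: [delta@0.0] (if (let x = false in (2 < 7)) then (5 * (let y = false in 4)) else (let z = ((\u.(\v.false)) true) in (4 + 4)))
step 2: [let@0] (if (2 < 7) then (5 * (let y = false in 4)) else (let z = ((\u.(\v.false)) true) in (4 + 4)))
step 3: [delta@0] (if true then (5 * (let y = false in 4)) else (let z = ((\u.(\v.false)) true) in (4 + 4)))
step 4: [if@root] (5 * (let y = false in 4))
step 5: [let@1] (5 * 4)
step 6: [delta@root] 20

Answer: 20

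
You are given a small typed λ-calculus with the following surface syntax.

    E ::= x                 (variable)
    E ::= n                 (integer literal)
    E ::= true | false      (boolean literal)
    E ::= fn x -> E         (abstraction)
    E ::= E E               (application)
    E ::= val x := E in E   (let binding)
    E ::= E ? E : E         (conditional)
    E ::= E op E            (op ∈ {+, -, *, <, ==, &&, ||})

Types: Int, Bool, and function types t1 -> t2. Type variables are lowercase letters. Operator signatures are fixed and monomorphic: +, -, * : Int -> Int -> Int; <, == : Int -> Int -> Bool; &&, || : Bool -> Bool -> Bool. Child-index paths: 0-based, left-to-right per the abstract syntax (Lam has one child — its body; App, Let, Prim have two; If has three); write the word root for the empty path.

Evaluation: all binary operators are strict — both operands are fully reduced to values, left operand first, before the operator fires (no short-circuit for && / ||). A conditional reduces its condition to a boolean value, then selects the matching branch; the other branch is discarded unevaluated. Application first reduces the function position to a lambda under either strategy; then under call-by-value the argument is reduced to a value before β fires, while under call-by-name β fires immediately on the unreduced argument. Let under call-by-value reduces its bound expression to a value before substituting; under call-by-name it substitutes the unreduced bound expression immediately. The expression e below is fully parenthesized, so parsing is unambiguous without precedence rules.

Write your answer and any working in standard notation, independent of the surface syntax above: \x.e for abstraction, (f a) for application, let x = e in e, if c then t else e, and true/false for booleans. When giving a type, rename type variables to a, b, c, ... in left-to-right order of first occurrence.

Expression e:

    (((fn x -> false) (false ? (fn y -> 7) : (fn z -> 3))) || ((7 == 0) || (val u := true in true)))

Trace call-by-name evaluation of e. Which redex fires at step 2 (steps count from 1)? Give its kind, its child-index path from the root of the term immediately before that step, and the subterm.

Working:
step 0: (((\x.false) (if false then (\y.7) else (\z.3))) || ((7 == 0) || (let u = true in true)))
step 1: [beta@0] (false || ((7 == 0) || (let u = true in true)))
step 2: [delta@1.0] (false || (false || (let u = true in true)))

Answer: delta at 1.0 : (7 == 0)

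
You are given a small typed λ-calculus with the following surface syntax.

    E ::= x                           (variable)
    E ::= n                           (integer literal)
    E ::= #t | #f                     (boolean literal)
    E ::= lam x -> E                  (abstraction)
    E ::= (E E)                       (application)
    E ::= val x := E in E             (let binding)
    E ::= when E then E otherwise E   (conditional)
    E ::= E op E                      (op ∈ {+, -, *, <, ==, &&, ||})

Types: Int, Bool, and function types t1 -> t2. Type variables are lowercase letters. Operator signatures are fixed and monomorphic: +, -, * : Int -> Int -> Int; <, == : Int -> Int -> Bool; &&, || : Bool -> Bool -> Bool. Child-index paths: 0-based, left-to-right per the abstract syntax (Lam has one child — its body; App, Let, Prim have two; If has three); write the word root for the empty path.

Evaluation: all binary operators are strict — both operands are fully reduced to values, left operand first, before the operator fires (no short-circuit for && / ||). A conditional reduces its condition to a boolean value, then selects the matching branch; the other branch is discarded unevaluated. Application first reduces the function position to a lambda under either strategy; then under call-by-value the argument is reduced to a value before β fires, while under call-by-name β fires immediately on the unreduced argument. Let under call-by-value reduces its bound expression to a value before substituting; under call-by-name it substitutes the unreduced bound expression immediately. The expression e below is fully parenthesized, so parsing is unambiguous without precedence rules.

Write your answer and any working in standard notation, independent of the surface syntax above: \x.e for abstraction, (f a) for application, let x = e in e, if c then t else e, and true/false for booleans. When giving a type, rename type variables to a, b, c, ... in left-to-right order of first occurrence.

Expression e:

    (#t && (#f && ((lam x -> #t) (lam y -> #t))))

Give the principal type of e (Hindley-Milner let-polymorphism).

Answer: Bool

Derivation:
  unify Bool ~ Bool
  unify Bool ~ Bool
\x._ : a -> Bool
\y._ : b -> Bool
  unify a -> Bool ~ (b -> Bool) -> c
  unify a ~ b -> Bool
  unify Bool ~ c
_ _ : Bool
  unify Bool ~ Bool
  unify Bool ~ Bool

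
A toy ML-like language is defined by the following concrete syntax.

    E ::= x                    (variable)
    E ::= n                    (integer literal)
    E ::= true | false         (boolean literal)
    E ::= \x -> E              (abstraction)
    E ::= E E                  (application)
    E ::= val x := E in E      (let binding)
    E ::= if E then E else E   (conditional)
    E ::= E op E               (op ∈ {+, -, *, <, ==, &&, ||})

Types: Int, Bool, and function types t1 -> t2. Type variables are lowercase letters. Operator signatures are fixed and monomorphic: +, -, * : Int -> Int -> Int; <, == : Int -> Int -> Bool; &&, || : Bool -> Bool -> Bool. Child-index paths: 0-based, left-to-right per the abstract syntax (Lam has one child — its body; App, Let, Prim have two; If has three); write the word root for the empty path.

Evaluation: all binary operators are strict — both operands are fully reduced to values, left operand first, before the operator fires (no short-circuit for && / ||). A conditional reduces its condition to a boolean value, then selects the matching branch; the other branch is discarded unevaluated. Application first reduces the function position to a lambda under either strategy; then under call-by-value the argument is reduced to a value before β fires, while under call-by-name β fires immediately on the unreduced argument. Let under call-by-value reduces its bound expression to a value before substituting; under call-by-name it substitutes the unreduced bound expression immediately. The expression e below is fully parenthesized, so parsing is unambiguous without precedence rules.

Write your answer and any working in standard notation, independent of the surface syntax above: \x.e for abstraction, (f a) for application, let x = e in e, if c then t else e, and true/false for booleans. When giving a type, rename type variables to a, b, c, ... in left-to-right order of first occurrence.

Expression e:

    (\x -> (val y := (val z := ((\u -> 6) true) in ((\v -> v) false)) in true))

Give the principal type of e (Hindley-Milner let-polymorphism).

Derivation:
\u._ : b -> Int
  unify b -> Int ~ Bool -> c
  unify b ~ Bool
  unify Int ~ c
_ _ : Int
let z : Int
v : d
\v._ : d -> d
  unify d -> d ~ Bool -> e
  unify d ~ Bool
  unify Bool ~ e
_ _ : Bool
let y : Bool
\x._ : a -> Bool

Answer: a -> Bool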